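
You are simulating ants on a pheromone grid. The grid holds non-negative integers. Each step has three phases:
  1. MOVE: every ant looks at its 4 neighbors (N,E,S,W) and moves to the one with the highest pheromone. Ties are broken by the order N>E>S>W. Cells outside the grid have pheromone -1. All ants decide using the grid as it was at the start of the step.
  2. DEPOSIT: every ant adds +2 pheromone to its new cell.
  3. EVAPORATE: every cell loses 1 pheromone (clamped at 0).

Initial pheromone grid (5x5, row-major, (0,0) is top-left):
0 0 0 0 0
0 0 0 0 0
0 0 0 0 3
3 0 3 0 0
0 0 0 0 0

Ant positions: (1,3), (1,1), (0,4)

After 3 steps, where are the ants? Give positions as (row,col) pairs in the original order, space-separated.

Step 1: ant0:(1,3)->N->(0,3) | ant1:(1,1)->N->(0,1) | ant2:(0,4)->S->(1,4)
  grid max=2 at (2,4)
Step 2: ant0:(0,3)->E->(0,4) | ant1:(0,1)->E->(0,2) | ant2:(1,4)->S->(2,4)
  grid max=3 at (2,4)
Step 3: ant0:(0,4)->S->(1,4) | ant1:(0,2)->E->(0,3) | ant2:(2,4)->N->(1,4)
  grid max=3 at (1,4)

(1,4) (0,3) (1,4)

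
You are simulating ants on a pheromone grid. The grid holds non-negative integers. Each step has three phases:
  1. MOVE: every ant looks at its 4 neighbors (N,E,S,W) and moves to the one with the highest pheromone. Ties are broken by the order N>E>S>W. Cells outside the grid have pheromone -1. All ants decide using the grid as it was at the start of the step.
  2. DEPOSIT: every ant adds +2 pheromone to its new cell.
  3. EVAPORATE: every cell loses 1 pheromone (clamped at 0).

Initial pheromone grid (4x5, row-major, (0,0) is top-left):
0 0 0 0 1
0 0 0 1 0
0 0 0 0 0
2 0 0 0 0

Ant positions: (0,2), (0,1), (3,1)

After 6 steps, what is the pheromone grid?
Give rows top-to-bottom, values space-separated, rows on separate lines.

After step 1: ants at (0,3),(0,2),(3,0)
  0 0 1 1 0
  0 0 0 0 0
  0 0 0 0 0
  3 0 0 0 0
After step 2: ants at (0,2),(0,3),(2,0)
  0 0 2 2 0
  0 0 0 0 0
  1 0 0 0 0
  2 0 0 0 0
After step 3: ants at (0,3),(0,2),(3,0)
  0 0 3 3 0
  0 0 0 0 0
  0 0 0 0 0
  3 0 0 0 0
After step 4: ants at (0,2),(0,3),(2,0)
  0 0 4 4 0
  0 0 0 0 0
  1 0 0 0 0
  2 0 0 0 0
After step 5: ants at (0,3),(0,2),(3,0)
  0 0 5 5 0
  0 0 0 0 0
  0 0 0 0 0
  3 0 0 0 0
After step 6: ants at (0,2),(0,3),(2,0)
  0 0 6 6 0
  0 0 0 0 0
  1 0 0 0 0
  2 0 0 0 0

0 0 6 6 0
0 0 0 0 0
1 0 0 0 0
2 0 0 0 0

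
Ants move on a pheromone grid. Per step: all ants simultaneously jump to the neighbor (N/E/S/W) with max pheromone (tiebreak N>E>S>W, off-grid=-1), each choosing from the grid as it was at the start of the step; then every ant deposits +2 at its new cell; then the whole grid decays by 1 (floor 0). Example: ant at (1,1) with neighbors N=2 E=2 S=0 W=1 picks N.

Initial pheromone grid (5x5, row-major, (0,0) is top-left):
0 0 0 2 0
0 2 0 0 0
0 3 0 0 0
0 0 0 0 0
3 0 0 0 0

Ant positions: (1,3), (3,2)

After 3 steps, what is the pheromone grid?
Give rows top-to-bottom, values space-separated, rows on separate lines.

After step 1: ants at (0,3),(2,2)
  0 0 0 3 0
  0 1 0 0 0
  0 2 1 0 0
  0 0 0 0 0
  2 0 0 0 0
After step 2: ants at (0,4),(2,1)
  0 0 0 2 1
  0 0 0 0 0
  0 3 0 0 0
  0 0 0 0 0
  1 0 0 0 0
After step 3: ants at (0,3),(1,1)
  0 0 0 3 0
  0 1 0 0 0
  0 2 0 0 0
  0 0 0 0 0
  0 0 0 0 0

0 0 0 3 0
0 1 0 0 0
0 2 0 0 0
0 0 0 0 0
0 0 0 0 0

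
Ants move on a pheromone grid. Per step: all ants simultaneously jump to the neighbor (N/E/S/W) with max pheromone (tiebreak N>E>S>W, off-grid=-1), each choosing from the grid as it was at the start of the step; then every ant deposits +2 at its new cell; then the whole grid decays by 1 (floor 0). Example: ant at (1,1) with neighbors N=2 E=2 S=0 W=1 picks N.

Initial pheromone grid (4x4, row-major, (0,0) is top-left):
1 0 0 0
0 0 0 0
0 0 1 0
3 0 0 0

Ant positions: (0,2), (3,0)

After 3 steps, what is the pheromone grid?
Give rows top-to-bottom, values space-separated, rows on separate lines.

After step 1: ants at (0,3),(2,0)
  0 0 0 1
  0 0 0 0
  1 0 0 0
  2 0 0 0
After step 2: ants at (1,3),(3,0)
  0 0 0 0
  0 0 0 1
  0 0 0 0
  3 0 0 0
After step 3: ants at (0,3),(2,0)
  0 0 0 1
  0 0 0 0
  1 0 0 0
  2 0 0 0

0 0 0 1
0 0 0 0
1 0 0 0
2 0 0 0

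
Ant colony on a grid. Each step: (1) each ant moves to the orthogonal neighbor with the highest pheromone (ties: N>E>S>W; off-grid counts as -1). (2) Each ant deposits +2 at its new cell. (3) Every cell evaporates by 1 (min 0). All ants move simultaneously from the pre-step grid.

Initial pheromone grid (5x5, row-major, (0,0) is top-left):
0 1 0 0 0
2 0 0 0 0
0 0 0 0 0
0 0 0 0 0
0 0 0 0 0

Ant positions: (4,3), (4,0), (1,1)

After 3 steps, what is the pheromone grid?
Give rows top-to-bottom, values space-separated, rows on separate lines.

After step 1: ants at (3,3),(3,0),(1,0)
  0 0 0 0 0
  3 0 0 0 0
  0 0 0 0 0
  1 0 0 1 0
  0 0 0 0 0
After step 2: ants at (2,3),(2,0),(0,0)
  1 0 0 0 0
  2 0 0 0 0
  1 0 0 1 0
  0 0 0 0 0
  0 0 0 0 0
After step 3: ants at (1,3),(1,0),(1,0)
  0 0 0 0 0
  5 0 0 1 0
  0 0 0 0 0
  0 0 0 0 0
  0 0 0 0 0

0 0 0 0 0
5 0 0 1 0
0 0 0 0 0
0 0 0 0 0
0 0 0 0 0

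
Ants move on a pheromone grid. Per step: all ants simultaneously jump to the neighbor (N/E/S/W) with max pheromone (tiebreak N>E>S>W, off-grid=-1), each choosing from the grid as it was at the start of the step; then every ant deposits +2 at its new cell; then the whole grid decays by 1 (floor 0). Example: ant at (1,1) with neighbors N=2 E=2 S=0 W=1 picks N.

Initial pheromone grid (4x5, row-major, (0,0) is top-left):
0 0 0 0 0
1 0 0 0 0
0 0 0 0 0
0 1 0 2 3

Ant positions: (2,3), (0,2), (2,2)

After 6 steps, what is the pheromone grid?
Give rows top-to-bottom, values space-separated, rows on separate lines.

After step 1: ants at (3,3),(0,3),(1,2)
  0 0 0 1 0
  0 0 1 0 0
  0 0 0 0 0
  0 0 0 3 2
After step 2: ants at (3,4),(0,4),(0,2)
  0 0 1 0 1
  0 0 0 0 0
  0 0 0 0 0
  0 0 0 2 3
After step 3: ants at (3,3),(1,4),(0,3)
  0 0 0 1 0
  0 0 0 0 1
  0 0 0 0 0
  0 0 0 3 2
After step 4: ants at (3,4),(0,4),(0,4)
  0 0 0 0 3
  0 0 0 0 0
  0 0 0 0 0
  0 0 0 2 3
After step 5: ants at (3,3),(1,4),(1,4)
  0 0 0 0 2
  0 0 0 0 3
  0 0 0 0 0
  0 0 0 3 2
After step 6: ants at (3,4),(0,4),(0,4)
  0 0 0 0 5
  0 0 0 0 2
  0 0 0 0 0
  0 0 0 2 3

0 0 0 0 5
0 0 0 0 2
0 0 0 0 0
0 0 0 2 3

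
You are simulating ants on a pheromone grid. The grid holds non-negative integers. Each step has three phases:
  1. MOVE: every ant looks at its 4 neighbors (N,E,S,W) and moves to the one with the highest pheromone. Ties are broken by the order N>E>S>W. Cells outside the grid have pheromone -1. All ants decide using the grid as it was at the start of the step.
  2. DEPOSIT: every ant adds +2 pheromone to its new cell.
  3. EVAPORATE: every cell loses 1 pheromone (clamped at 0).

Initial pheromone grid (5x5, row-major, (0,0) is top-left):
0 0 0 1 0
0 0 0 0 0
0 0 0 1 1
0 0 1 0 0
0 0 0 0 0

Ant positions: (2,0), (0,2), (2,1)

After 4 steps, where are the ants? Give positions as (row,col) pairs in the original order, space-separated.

Step 1: ant0:(2,0)->N->(1,0) | ant1:(0,2)->E->(0,3) | ant2:(2,1)->N->(1,1)
  grid max=2 at (0,3)
Step 2: ant0:(1,0)->E->(1,1) | ant1:(0,3)->E->(0,4) | ant2:(1,1)->W->(1,0)
  grid max=2 at (1,0)
Step 3: ant0:(1,1)->W->(1,0) | ant1:(0,4)->W->(0,3) | ant2:(1,0)->E->(1,1)
  grid max=3 at (1,0)
Step 4: ant0:(1,0)->E->(1,1) | ant1:(0,3)->E->(0,4) | ant2:(1,1)->W->(1,0)
  grid max=4 at (1,0)

(1,1) (0,4) (1,0)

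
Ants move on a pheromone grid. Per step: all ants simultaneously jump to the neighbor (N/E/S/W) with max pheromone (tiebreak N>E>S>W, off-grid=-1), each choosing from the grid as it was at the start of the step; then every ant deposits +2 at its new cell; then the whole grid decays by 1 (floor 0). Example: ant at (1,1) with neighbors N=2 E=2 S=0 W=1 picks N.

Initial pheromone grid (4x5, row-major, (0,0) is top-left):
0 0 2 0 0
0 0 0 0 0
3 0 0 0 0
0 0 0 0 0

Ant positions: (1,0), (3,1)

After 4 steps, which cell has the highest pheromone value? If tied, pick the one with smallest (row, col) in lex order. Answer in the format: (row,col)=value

Step 1: ant0:(1,0)->S->(2,0) | ant1:(3,1)->N->(2,1)
  grid max=4 at (2,0)
Step 2: ant0:(2,0)->E->(2,1) | ant1:(2,1)->W->(2,0)
  grid max=5 at (2,0)
Step 3: ant0:(2,1)->W->(2,0) | ant1:(2,0)->E->(2,1)
  grid max=6 at (2,0)
Step 4: ant0:(2,0)->E->(2,1) | ant1:(2,1)->W->(2,0)
  grid max=7 at (2,0)
Final grid:
  0 0 0 0 0
  0 0 0 0 0
  7 4 0 0 0
  0 0 0 0 0
Max pheromone 7 at (2,0)

Answer: (2,0)=7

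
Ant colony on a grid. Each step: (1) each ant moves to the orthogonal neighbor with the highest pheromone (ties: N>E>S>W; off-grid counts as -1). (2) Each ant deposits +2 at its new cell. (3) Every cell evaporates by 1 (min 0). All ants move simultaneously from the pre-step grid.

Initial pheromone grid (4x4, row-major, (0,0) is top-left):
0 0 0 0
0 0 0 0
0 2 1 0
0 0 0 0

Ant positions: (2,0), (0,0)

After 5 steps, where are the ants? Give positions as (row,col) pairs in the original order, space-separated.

Step 1: ant0:(2,0)->E->(2,1) | ant1:(0,0)->E->(0,1)
  grid max=3 at (2,1)
Step 2: ant0:(2,1)->N->(1,1) | ant1:(0,1)->E->(0,2)
  grid max=2 at (2,1)
Step 3: ant0:(1,1)->S->(2,1) | ant1:(0,2)->E->(0,3)
  grid max=3 at (2,1)
Step 4: ant0:(2,1)->N->(1,1) | ant1:(0,3)->S->(1,3)
  grid max=2 at (2,1)
Step 5: ant0:(1,1)->S->(2,1) | ant1:(1,3)->N->(0,3)
  grid max=3 at (2,1)

(2,1) (0,3)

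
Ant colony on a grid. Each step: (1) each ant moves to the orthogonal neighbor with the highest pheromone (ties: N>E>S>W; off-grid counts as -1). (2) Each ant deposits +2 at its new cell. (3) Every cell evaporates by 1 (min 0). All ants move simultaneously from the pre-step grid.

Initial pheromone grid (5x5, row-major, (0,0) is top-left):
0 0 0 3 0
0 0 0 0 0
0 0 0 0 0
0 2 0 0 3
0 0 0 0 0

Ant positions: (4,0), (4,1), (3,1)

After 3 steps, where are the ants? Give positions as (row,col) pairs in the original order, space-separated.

Step 1: ant0:(4,0)->N->(3,0) | ant1:(4,1)->N->(3,1) | ant2:(3,1)->N->(2,1)
  grid max=3 at (3,1)
Step 2: ant0:(3,0)->E->(3,1) | ant1:(3,1)->N->(2,1) | ant2:(2,1)->S->(3,1)
  grid max=6 at (3,1)
Step 3: ant0:(3,1)->N->(2,1) | ant1:(2,1)->S->(3,1) | ant2:(3,1)->N->(2,1)
  grid max=7 at (3,1)

(2,1) (3,1) (2,1)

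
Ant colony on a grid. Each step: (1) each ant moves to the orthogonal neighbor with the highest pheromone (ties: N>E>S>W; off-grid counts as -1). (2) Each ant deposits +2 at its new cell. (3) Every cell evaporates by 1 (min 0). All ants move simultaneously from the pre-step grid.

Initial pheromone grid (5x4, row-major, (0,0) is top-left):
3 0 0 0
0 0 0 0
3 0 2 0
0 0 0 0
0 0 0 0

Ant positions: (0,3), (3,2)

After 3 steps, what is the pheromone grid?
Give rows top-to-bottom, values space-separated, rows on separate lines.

After step 1: ants at (1,3),(2,2)
  2 0 0 0
  0 0 0 1
  2 0 3 0
  0 0 0 0
  0 0 0 0
After step 2: ants at (0,3),(1,2)
  1 0 0 1
  0 0 1 0
  1 0 2 0
  0 0 0 0
  0 0 0 0
After step 3: ants at (1,3),(2,2)
  0 0 0 0
  0 0 0 1
  0 0 3 0
  0 0 0 0
  0 0 0 0

0 0 0 0
0 0 0 1
0 0 3 0
0 0 0 0
0 0 0 0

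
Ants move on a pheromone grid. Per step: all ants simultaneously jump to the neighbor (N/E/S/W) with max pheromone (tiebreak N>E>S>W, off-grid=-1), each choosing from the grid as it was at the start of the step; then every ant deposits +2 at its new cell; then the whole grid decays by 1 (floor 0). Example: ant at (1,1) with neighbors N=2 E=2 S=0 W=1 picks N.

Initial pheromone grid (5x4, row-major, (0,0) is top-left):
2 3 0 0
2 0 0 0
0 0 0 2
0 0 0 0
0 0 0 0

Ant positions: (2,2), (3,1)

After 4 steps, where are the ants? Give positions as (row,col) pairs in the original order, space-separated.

Step 1: ant0:(2,2)->E->(2,3) | ant1:(3,1)->N->(2,1)
  grid max=3 at (2,3)
Step 2: ant0:(2,3)->N->(1,3) | ant1:(2,1)->N->(1,1)
  grid max=2 at (2,3)
Step 3: ant0:(1,3)->S->(2,3) | ant1:(1,1)->N->(0,1)
  grid max=3 at (2,3)
Step 4: ant0:(2,3)->N->(1,3) | ant1:(0,1)->E->(0,2)
  grid max=2 at (2,3)

(1,3) (0,2)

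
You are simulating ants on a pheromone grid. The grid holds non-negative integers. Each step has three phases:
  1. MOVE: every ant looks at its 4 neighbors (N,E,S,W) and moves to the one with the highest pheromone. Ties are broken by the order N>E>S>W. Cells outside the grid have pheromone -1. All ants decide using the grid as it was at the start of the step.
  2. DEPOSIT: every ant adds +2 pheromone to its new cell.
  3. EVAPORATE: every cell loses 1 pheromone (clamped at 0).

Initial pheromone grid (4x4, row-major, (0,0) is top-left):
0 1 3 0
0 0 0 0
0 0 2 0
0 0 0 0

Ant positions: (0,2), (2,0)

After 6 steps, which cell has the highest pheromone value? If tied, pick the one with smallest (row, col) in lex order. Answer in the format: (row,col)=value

Step 1: ant0:(0,2)->W->(0,1) | ant1:(2,0)->N->(1,0)
  grid max=2 at (0,1)
Step 2: ant0:(0,1)->E->(0,2) | ant1:(1,0)->N->(0,0)
  grid max=3 at (0,2)
Step 3: ant0:(0,2)->W->(0,1) | ant1:(0,0)->E->(0,1)
  grid max=4 at (0,1)
Step 4: ant0:(0,1)->E->(0,2) | ant1:(0,1)->E->(0,2)
  grid max=5 at (0,2)
Step 5: ant0:(0,2)->W->(0,1) | ant1:(0,2)->W->(0,1)
  grid max=6 at (0,1)
Step 6: ant0:(0,1)->E->(0,2) | ant1:(0,1)->E->(0,2)
  grid max=7 at (0,2)
Final grid:
  0 5 7 0
  0 0 0 0
  0 0 0 0
  0 0 0 0
Max pheromone 7 at (0,2)

Answer: (0,2)=7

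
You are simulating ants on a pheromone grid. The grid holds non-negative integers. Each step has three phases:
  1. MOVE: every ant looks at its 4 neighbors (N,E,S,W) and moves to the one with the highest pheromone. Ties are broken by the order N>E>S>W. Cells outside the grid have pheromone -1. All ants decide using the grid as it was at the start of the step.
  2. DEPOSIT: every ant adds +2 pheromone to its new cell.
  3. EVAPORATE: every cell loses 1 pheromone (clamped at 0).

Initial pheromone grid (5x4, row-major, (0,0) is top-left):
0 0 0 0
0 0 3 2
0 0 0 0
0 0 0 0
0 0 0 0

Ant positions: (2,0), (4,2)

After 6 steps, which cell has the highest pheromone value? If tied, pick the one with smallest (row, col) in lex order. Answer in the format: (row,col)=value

Answer: (0,2)=5

Derivation:
Step 1: ant0:(2,0)->N->(1,0) | ant1:(4,2)->N->(3,2)
  grid max=2 at (1,2)
Step 2: ant0:(1,0)->N->(0,0) | ant1:(3,2)->N->(2,2)
  grid max=1 at (0,0)
Step 3: ant0:(0,0)->E->(0,1) | ant1:(2,2)->N->(1,2)
  grid max=2 at (1,2)
Step 4: ant0:(0,1)->E->(0,2) | ant1:(1,2)->N->(0,2)
  grid max=3 at (0,2)
Step 5: ant0:(0,2)->S->(1,2) | ant1:(0,2)->S->(1,2)
  grid max=4 at (1,2)
Step 6: ant0:(1,2)->N->(0,2) | ant1:(1,2)->N->(0,2)
  grid max=5 at (0,2)
Final grid:
  0 0 5 0
  0 0 3 0
  0 0 0 0
  0 0 0 0
  0 0 0 0
Max pheromone 5 at (0,2)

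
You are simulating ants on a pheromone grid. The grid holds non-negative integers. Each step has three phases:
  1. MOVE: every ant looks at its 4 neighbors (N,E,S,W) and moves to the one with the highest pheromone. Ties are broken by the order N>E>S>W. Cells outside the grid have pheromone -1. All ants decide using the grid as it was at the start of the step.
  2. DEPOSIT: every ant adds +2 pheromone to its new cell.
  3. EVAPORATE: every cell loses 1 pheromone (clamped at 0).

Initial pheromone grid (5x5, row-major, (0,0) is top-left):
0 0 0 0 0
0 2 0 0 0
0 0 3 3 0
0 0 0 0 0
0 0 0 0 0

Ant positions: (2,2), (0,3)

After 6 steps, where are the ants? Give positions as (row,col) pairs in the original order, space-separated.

Step 1: ant0:(2,2)->E->(2,3) | ant1:(0,3)->E->(0,4)
  grid max=4 at (2,3)
Step 2: ant0:(2,3)->W->(2,2) | ant1:(0,4)->S->(1,4)
  grid max=3 at (2,2)
Step 3: ant0:(2,2)->E->(2,3) | ant1:(1,4)->N->(0,4)
  grid max=4 at (2,3)
Step 4: ant0:(2,3)->W->(2,2) | ant1:(0,4)->S->(1,4)
  grid max=3 at (2,2)
Step 5: ant0:(2,2)->E->(2,3) | ant1:(1,4)->N->(0,4)
  grid max=4 at (2,3)
Step 6: ant0:(2,3)->W->(2,2) | ant1:(0,4)->S->(1,4)
  grid max=3 at (2,2)

(2,2) (1,4)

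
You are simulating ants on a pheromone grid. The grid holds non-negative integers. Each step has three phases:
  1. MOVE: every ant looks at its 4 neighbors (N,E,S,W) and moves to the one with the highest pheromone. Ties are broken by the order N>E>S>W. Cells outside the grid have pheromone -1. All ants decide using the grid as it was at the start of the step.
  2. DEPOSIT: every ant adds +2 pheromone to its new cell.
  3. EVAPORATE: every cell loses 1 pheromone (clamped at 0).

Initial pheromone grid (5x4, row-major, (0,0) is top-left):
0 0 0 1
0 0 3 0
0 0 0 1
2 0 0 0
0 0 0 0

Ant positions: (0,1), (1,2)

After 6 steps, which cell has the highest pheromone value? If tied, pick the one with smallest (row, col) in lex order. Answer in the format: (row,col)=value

Answer: (1,2)=9

Derivation:
Step 1: ant0:(0,1)->E->(0,2) | ant1:(1,2)->N->(0,2)
  grid max=3 at (0,2)
Step 2: ant0:(0,2)->S->(1,2) | ant1:(0,2)->S->(1,2)
  grid max=5 at (1,2)
Step 3: ant0:(1,2)->N->(0,2) | ant1:(1,2)->N->(0,2)
  grid max=5 at (0,2)
Step 4: ant0:(0,2)->S->(1,2) | ant1:(0,2)->S->(1,2)
  grid max=7 at (1,2)
Step 5: ant0:(1,2)->N->(0,2) | ant1:(1,2)->N->(0,2)
  grid max=7 at (0,2)
Step 6: ant0:(0,2)->S->(1,2) | ant1:(0,2)->S->(1,2)
  grid max=9 at (1,2)
Final grid:
  0 0 6 0
  0 0 9 0
  0 0 0 0
  0 0 0 0
  0 0 0 0
Max pheromone 9 at (1,2)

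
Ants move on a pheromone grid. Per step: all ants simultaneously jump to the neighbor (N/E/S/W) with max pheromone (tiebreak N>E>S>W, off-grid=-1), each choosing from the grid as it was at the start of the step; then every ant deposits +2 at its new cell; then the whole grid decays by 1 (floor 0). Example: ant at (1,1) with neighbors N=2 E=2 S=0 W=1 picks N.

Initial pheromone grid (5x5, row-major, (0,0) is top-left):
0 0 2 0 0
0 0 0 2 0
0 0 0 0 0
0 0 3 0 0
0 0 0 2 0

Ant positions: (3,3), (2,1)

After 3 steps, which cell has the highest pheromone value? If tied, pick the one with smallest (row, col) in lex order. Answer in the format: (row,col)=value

Step 1: ant0:(3,3)->W->(3,2) | ant1:(2,1)->N->(1,1)
  grid max=4 at (3,2)
Step 2: ant0:(3,2)->N->(2,2) | ant1:(1,1)->N->(0,1)
  grid max=3 at (3,2)
Step 3: ant0:(2,2)->S->(3,2) | ant1:(0,1)->E->(0,2)
  grid max=4 at (3,2)
Final grid:
  0 0 1 0 0
  0 0 0 0 0
  0 0 0 0 0
  0 0 4 0 0
  0 0 0 0 0
Max pheromone 4 at (3,2)

Answer: (3,2)=4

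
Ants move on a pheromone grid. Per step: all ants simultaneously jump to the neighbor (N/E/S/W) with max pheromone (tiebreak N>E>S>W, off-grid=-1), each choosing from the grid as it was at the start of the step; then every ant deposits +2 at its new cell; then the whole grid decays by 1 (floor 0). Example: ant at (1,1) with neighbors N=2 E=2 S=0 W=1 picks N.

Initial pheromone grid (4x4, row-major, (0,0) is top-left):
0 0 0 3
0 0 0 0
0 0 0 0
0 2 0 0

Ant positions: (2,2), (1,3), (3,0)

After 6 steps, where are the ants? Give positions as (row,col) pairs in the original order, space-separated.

Step 1: ant0:(2,2)->N->(1,2) | ant1:(1,3)->N->(0,3) | ant2:(3,0)->E->(3,1)
  grid max=4 at (0,3)
Step 2: ant0:(1,2)->N->(0,2) | ant1:(0,3)->S->(1,3) | ant2:(3,1)->N->(2,1)
  grid max=3 at (0,3)
Step 3: ant0:(0,2)->E->(0,3) | ant1:(1,3)->N->(0,3) | ant2:(2,1)->S->(3,1)
  grid max=6 at (0,3)
Step 4: ant0:(0,3)->S->(1,3) | ant1:(0,3)->S->(1,3) | ant2:(3,1)->N->(2,1)
  grid max=5 at (0,3)
Step 5: ant0:(1,3)->N->(0,3) | ant1:(1,3)->N->(0,3) | ant2:(2,1)->S->(3,1)
  grid max=8 at (0,3)
Step 6: ant0:(0,3)->S->(1,3) | ant1:(0,3)->S->(1,3) | ant2:(3,1)->N->(2,1)
  grid max=7 at (0,3)

(1,3) (1,3) (2,1)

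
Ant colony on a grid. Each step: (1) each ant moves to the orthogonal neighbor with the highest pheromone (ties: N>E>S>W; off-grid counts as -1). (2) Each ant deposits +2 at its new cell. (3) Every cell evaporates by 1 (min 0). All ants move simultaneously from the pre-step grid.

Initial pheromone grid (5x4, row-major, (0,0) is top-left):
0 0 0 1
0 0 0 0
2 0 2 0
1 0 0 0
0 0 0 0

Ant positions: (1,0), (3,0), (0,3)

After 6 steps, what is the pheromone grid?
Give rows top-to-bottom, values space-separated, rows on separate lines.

After step 1: ants at (2,0),(2,0),(1,3)
  0 0 0 0
  0 0 0 1
  5 0 1 0
  0 0 0 0
  0 0 0 0
After step 2: ants at (1,0),(1,0),(0,3)
  0 0 0 1
  3 0 0 0
  4 0 0 0
  0 0 0 0
  0 0 0 0
After step 3: ants at (2,0),(2,0),(1,3)
  0 0 0 0
  2 0 0 1
  7 0 0 0
  0 0 0 0
  0 0 0 0
After step 4: ants at (1,0),(1,0),(0,3)
  0 0 0 1
  5 0 0 0
  6 0 0 0
  0 0 0 0
  0 0 0 0
After step 5: ants at (2,0),(2,0),(1,3)
  0 0 0 0
  4 0 0 1
  9 0 0 0
  0 0 0 0
  0 0 0 0
After step 6: ants at (1,0),(1,0),(0,3)
  0 0 0 1
  7 0 0 0
  8 0 0 0
  0 0 0 0
  0 0 0 0

0 0 0 1
7 0 0 0
8 0 0 0
0 0 0 0
0 0 0 0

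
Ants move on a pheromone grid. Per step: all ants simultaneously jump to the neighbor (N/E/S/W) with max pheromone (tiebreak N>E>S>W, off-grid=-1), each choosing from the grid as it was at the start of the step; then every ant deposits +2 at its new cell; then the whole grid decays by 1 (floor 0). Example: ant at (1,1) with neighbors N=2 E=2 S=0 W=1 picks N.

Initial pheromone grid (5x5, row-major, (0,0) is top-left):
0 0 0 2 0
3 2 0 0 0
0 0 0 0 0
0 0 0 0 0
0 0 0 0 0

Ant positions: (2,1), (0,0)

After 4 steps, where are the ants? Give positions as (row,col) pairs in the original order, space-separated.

Step 1: ant0:(2,1)->N->(1,1) | ant1:(0,0)->S->(1,0)
  grid max=4 at (1,0)
Step 2: ant0:(1,1)->W->(1,0) | ant1:(1,0)->E->(1,1)
  grid max=5 at (1,0)
Step 3: ant0:(1,0)->E->(1,1) | ant1:(1,1)->W->(1,0)
  grid max=6 at (1,0)
Step 4: ant0:(1,1)->W->(1,0) | ant1:(1,0)->E->(1,1)
  grid max=7 at (1,0)

(1,0) (1,1)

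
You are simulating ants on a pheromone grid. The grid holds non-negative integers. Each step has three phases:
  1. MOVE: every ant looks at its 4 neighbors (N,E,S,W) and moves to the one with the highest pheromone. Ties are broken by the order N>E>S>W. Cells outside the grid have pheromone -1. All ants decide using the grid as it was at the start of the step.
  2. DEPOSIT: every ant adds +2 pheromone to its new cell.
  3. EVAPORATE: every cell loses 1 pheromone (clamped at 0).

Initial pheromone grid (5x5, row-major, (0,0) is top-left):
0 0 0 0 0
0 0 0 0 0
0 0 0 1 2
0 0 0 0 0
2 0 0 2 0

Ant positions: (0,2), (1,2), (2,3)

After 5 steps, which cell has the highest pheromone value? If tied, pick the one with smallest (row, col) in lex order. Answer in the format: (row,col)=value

Answer: (0,2)=5

Derivation:
Step 1: ant0:(0,2)->E->(0,3) | ant1:(1,2)->N->(0,2) | ant2:(2,3)->E->(2,4)
  grid max=3 at (2,4)
Step 2: ant0:(0,3)->W->(0,2) | ant1:(0,2)->E->(0,3) | ant2:(2,4)->N->(1,4)
  grid max=2 at (0,2)
Step 3: ant0:(0,2)->E->(0,3) | ant1:(0,3)->W->(0,2) | ant2:(1,4)->S->(2,4)
  grid max=3 at (0,2)
Step 4: ant0:(0,3)->W->(0,2) | ant1:(0,2)->E->(0,3) | ant2:(2,4)->N->(1,4)
  grid max=4 at (0,2)
Step 5: ant0:(0,2)->E->(0,3) | ant1:(0,3)->W->(0,2) | ant2:(1,4)->S->(2,4)
  grid max=5 at (0,2)
Final grid:
  0 0 5 5 0
  0 0 0 0 0
  0 0 0 0 3
  0 0 0 0 0
  0 0 0 0 0
Max pheromone 5 at (0,2)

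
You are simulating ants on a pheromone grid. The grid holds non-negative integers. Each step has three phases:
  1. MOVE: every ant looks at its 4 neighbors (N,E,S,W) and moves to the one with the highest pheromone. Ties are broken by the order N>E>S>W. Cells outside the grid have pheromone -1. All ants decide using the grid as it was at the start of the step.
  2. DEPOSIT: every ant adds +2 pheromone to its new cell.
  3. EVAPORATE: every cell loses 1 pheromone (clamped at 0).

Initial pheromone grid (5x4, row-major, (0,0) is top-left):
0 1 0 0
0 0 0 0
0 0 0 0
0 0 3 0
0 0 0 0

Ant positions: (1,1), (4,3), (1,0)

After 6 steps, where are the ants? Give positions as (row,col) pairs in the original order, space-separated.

Step 1: ant0:(1,1)->N->(0,1) | ant1:(4,3)->N->(3,3) | ant2:(1,0)->N->(0,0)
  grid max=2 at (0,1)
Step 2: ant0:(0,1)->W->(0,0) | ant1:(3,3)->W->(3,2) | ant2:(0,0)->E->(0,1)
  grid max=3 at (0,1)
Step 3: ant0:(0,0)->E->(0,1) | ant1:(3,2)->N->(2,2) | ant2:(0,1)->W->(0,0)
  grid max=4 at (0,1)
Step 4: ant0:(0,1)->W->(0,0) | ant1:(2,2)->S->(3,2) | ant2:(0,0)->E->(0,1)
  grid max=5 at (0,1)
Step 5: ant0:(0,0)->E->(0,1) | ant1:(3,2)->N->(2,2) | ant2:(0,1)->W->(0,0)
  grid max=6 at (0,1)
Step 6: ant0:(0,1)->W->(0,0) | ant1:(2,2)->S->(3,2) | ant2:(0,0)->E->(0,1)
  grid max=7 at (0,1)

(0,0) (3,2) (0,1)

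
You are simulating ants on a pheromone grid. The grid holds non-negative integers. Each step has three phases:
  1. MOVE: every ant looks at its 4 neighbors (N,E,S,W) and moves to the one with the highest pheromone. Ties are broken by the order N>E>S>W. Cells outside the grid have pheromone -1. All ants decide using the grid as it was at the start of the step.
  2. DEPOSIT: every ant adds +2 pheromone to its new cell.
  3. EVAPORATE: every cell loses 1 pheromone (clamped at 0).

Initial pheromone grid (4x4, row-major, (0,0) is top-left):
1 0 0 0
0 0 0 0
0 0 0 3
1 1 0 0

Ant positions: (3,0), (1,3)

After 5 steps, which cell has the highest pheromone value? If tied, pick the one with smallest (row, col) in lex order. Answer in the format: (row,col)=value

Answer: (2,3)=4

Derivation:
Step 1: ant0:(3,0)->E->(3,1) | ant1:(1,3)->S->(2,3)
  grid max=4 at (2,3)
Step 2: ant0:(3,1)->N->(2,1) | ant1:(2,3)->N->(1,3)
  grid max=3 at (2,3)
Step 3: ant0:(2,1)->S->(3,1) | ant1:(1,3)->S->(2,3)
  grid max=4 at (2,3)
Step 4: ant0:(3,1)->N->(2,1) | ant1:(2,3)->N->(1,3)
  grid max=3 at (2,3)
Step 5: ant0:(2,1)->S->(3,1) | ant1:(1,3)->S->(2,3)
  grid max=4 at (2,3)
Final grid:
  0 0 0 0
  0 0 0 0
  0 0 0 4
  0 2 0 0
Max pheromone 4 at (2,3)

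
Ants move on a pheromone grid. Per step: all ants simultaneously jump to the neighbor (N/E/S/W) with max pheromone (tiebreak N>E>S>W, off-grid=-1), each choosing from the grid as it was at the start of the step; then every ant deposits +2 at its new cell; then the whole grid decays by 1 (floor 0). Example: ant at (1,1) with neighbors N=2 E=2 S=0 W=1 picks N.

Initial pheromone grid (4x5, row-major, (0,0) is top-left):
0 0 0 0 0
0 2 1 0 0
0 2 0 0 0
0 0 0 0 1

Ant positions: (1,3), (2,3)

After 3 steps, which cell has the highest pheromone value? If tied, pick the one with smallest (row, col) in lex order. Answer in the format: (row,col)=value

Answer: (1,2)=4

Derivation:
Step 1: ant0:(1,3)->W->(1,2) | ant1:(2,3)->N->(1,3)
  grid max=2 at (1,2)
Step 2: ant0:(1,2)->E->(1,3) | ant1:(1,3)->W->(1,2)
  grid max=3 at (1,2)
Step 3: ant0:(1,3)->W->(1,2) | ant1:(1,2)->E->(1,3)
  grid max=4 at (1,2)
Final grid:
  0 0 0 0 0
  0 0 4 3 0
  0 0 0 0 0
  0 0 0 0 0
Max pheromone 4 at (1,2)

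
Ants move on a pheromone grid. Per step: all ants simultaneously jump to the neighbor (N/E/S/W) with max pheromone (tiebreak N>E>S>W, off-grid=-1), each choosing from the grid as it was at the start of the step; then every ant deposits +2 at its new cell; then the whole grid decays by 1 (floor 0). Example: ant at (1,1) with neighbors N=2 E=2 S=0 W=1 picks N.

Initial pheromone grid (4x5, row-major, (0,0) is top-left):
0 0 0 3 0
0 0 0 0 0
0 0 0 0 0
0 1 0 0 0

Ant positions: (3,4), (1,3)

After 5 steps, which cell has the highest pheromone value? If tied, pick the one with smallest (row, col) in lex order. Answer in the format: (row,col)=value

Step 1: ant0:(3,4)->N->(2,4) | ant1:(1,3)->N->(0,3)
  grid max=4 at (0,3)
Step 2: ant0:(2,4)->N->(1,4) | ant1:(0,3)->E->(0,4)
  grid max=3 at (0,3)
Step 3: ant0:(1,4)->N->(0,4) | ant1:(0,4)->W->(0,3)
  grid max=4 at (0,3)
Step 4: ant0:(0,4)->W->(0,3) | ant1:(0,3)->E->(0,4)
  grid max=5 at (0,3)
Step 5: ant0:(0,3)->E->(0,4) | ant1:(0,4)->W->(0,3)
  grid max=6 at (0,3)
Final grid:
  0 0 0 6 4
  0 0 0 0 0
  0 0 0 0 0
  0 0 0 0 0
Max pheromone 6 at (0,3)

Answer: (0,3)=6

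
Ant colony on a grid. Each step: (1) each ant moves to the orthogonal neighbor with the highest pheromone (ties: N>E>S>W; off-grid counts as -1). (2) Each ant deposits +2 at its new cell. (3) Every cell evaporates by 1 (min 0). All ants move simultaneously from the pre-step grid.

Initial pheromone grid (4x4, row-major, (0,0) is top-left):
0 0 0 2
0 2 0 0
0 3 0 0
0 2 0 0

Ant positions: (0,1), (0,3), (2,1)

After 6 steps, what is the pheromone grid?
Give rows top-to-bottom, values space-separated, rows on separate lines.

After step 1: ants at (1,1),(1,3),(1,1)
  0 0 0 1
  0 5 0 1
  0 2 0 0
  0 1 0 0
After step 2: ants at (2,1),(0,3),(2,1)
  0 0 0 2
  0 4 0 0
  0 5 0 0
  0 0 0 0
After step 3: ants at (1,1),(1,3),(1,1)
  0 0 0 1
  0 7 0 1
  0 4 0 0
  0 0 0 0
After step 4: ants at (2,1),(0,3),(2,1)
  0 0 0 2
  0 6 0 0
  0 7 0 0
  0 0 0 0
After step 5: ants at (1,1),(1,3),(1,1)
  0 0 0 1
  0 9 0 1
  0 6 0 0
  0 0 0 0
After step 6: ants at (2,1),(0,3),(2,1)
  0 0 0 2
  0 8 0 0
  0 9 0 0
  0 0 0 0

0 0 0 2
0 8 0 0
0 9 0 0
0 0 0 0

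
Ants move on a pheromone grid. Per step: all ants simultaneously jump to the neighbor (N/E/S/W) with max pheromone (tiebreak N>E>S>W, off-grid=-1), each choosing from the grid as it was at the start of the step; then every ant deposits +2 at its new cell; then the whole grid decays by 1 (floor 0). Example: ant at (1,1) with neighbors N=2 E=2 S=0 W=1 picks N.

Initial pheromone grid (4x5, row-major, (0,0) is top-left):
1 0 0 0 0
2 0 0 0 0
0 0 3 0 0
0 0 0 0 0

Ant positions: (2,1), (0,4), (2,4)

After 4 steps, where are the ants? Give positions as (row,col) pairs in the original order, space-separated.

Step 1: ant0:(2,1)->E->(2,2) | ant1:(0,4)->S->(1,4) | ant2:(2,4)->N->(1,4)
  grid max=4 at (2,2)
Step 2: ant0:(2,2)->N->(1,2) | ant1:(1,4)->N->(0,4) | ant2:(1,4)->N->(0,4)
  grid max=3 at (0,4)
Step 3: ant0:(1,2)->S->(2,2) | ant1:(0,4)->S->(1,4) | ant2:(0,4)->S->(1,4)
  grid max=5 at (1,4)
Step 4: ant0:(2,2)->N->(1,2) | ant1:(1,4)->N->(0,4) | ant2:(1,4)->N->(0,4)
  grid max=5 at (0,4)

(1,2) (0,4) (0,4)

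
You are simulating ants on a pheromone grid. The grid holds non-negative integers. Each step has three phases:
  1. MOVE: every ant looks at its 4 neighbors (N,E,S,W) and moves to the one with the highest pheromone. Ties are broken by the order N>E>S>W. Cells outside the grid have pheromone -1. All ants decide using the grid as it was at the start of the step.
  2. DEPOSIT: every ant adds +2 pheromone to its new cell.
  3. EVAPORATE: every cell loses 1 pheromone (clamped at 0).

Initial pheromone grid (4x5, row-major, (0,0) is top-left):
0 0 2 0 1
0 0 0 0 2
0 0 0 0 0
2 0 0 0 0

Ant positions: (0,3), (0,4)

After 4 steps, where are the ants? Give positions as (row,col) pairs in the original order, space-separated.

Step 1: ant0:(0,3)->W->(0,2) | ant1:(0,4)->S->(1,4)
  grid max=3 at (0,2)
Step 2: ant0:(0,2)->E->(0,3) | ant1:(1,4)->N->(0,4)
  grid max=2 at (0,2)
Step 3: ant0:(0,3)->W->(0,2) | ant1:(0,4)->S->(1,4)
  grid max=3 at (0,2)
Step 4: ant0:(0,2)->E->(0,3) | ant1:(1,4)->N->(0,4)
  grid max=2 at (0,2)

(0,3) (0,4)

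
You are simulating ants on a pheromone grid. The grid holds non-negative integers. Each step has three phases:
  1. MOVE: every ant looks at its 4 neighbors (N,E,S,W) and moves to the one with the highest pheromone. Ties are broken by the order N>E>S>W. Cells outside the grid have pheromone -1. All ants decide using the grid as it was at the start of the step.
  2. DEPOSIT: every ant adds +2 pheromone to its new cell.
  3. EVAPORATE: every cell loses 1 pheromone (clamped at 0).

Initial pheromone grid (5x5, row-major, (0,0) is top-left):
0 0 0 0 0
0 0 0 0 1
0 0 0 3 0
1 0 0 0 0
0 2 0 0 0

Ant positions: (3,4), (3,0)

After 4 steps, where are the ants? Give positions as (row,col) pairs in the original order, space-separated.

Step 1: ant0:(3,4)->N->(2,4) | ant1:(3,0)->N->(2,0)
  grid max=2 at (2,3)
Step 2: ant0:(2,4)->W->(2,3) | ant1:(2,0)->N->(1,0)
  grid max=3 at (2,3)
Step 3: ant0:(2,3)->N->(1,3) | ant1:(1,0)->N->(0,0)
  grid max=2 at (2,3)
Step 4: ant0:(1,3)->S->(2,3) | ant1:(0,0)->E->(0,1)
  grid max=3 at (2,3)

(2,3) (0,1)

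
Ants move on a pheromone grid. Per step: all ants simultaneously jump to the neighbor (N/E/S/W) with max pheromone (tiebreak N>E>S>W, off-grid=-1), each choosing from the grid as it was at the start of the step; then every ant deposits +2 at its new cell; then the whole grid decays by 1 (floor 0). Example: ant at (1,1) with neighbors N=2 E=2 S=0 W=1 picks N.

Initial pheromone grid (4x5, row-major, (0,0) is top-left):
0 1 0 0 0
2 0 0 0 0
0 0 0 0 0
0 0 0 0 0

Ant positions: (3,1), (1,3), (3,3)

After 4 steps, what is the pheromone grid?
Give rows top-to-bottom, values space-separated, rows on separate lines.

After step 1: ants at (2,1),(0,3),(2,3)
  0 0 0 1 0
  1 0 0 0 0
  0 1 0 1 0
  0 0 0 0 0
After step 2: ants at (1,1),(0,4),(1,3)
  0 0 0 0 1
  0 1 0 1 0
  0 0 0 0 0
  0 0 0 0 0
After step 3: ants at (0,1),(1,4),(0,3)
  0 1 0 1 0
  0 0 0 0 1
  0 0 0 0 0
  0 0 0 0 0
After step 4: ants at (0,2),(0,4),(0,4)
  0 0 1 0 3
  0 0 0 0 0
  0 0 0 0 0
  0 0 0 0 0

0 0 1 0 3
0 0 0 0 0
0 0 0 0 0
0 0 0 0 0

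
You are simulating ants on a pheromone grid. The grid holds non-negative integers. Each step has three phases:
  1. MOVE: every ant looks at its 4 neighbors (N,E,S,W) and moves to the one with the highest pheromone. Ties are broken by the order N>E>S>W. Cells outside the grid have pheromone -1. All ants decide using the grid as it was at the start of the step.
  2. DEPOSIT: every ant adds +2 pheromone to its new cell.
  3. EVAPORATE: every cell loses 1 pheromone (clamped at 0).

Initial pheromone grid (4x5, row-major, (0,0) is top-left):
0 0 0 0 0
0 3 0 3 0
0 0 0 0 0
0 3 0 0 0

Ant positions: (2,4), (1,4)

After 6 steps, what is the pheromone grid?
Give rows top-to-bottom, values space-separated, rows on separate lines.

After step 1: ants at (1,4),(1,3)
  0 0 0 0 0
  0 2 0 4 1
  0 0 0 0 0
  0 2 0 0 0
After step 2: ants at (1,3),(1,4)
  0 0 0 0 0
  0 1 0 5 2
  0 0 0 0 0
  0 1 0 0 0
After step 3: ants at (1,4),(1,3)
  0 0 0 0 0
  0 0 0 6 3
  0 0 0 0 0
  0 0 0 0 0
After step 4: ants at (1,3),(1,4)
  0 0 0 0 0
  0 0 0 7 4
  0 0 0 0 0
  0 0 0 0 0
After step 5: ants at (1,4),(1,3)
  0 0 0 0 0
  0 0 0 8 5
  0 0 0 0 0
  0 0 0 0 0
After step 6: ants at (1,3),(1,4)
  0 0 0 0 0
  0 0 0 9 6
  0 0 0 0 0
  0 0 0 0 0

0 0 0 0 0
0 0 0 9 6
0 0 0 0 0
0 0 0 0 0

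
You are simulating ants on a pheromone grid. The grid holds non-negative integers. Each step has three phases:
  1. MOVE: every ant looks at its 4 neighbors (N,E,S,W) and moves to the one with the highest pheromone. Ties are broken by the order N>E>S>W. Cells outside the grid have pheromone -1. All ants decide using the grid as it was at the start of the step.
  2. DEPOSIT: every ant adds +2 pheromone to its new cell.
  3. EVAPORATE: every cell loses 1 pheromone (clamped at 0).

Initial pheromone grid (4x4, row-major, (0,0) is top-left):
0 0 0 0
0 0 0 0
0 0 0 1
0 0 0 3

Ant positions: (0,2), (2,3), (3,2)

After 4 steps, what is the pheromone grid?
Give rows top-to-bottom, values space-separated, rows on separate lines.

After step 1: ants at (0,3),(3,3),(3,3)
  0 0 0 1
  0 0 0 0
  0 0 0 0
  0 0 0 6
After step 2: ants at (1,3),(2,3),(2,3)
  0 0 0 0
  0 0 0 1
  0 0 0 3
  0 0 0 5
After step 3: ants at (2,3),(3,3),(3,3)
  0 0 0 0
  0 0 0 0
  0 0 0 4
  0 0 0 8
After step 4: ants at (3,3),(2,3),(2,3)
  0 0 0 0
  0 0 0 0
  0 0 0 7
  0 0 0 9

0 0 0 0
0 0 0 0
0 0 0 7
0 0 0 9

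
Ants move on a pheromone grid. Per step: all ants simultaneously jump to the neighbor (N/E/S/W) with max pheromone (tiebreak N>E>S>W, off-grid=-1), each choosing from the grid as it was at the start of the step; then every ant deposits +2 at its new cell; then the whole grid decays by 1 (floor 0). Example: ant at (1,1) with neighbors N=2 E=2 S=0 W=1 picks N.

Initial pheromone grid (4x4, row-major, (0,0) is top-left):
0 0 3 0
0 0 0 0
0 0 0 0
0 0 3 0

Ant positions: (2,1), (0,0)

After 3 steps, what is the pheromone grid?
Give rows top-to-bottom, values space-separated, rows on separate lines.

After step 1: ants at (1,1),(0,1)
  0 1 2 0
  0 1 0 0
  0 0 0 0
  0 0 2 0
After step 2: ants at (0,1),(0,2)
  0 2 3 0
  0 0 0 0
  0 0 0 0
  0 0 1 0
After step 3: ants at (0,2),(0,1)
  0 3 4 0
  0 0 0 0
  0 0 0 0
  0 0 0 0

0 3 4 0
0 0 0 0
0 0 0 0
0 0 0 0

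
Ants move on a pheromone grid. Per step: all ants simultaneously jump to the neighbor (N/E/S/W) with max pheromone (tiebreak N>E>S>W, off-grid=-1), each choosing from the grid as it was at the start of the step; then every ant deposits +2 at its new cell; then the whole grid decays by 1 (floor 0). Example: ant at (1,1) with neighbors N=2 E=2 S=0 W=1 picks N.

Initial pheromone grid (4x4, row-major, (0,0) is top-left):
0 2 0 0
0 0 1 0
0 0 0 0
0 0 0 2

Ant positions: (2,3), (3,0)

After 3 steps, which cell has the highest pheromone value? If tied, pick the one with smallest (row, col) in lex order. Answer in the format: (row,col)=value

Answer: (3,3)=3

Derivation:
Step 1: ant0:(2,3)->S->(3,3) | ant1:(3,0)->N->(2,0)
  grid max=3 at (3,3)
Step 2: ant0:(3,3)->N->(2,3) | ant1:(2,0)->N->(1,0)
  grid max=2 at (3,3)
Step 3: ant0:(2,3)->S->(3,3) | ant1:(1,0)->N->(0,0)
  grid max=3 at (3,3)
Final grid:
  1 0 0 0
  0 0 0 0
  0 0 0 0
  0 0 0 3
Max pheromone 3 at (3,3)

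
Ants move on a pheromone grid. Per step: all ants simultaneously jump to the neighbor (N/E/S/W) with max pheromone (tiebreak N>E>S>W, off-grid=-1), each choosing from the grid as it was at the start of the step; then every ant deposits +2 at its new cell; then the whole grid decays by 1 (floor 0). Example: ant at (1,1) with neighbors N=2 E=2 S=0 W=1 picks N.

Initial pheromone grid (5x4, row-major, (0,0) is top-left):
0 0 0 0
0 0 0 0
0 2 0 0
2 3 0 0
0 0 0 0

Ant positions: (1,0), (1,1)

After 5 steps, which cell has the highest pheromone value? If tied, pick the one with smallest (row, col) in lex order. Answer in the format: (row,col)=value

Answer: (2,1)=3

Derivation:
Step 1: ant0:(1,0)->N->(0,0) | ant1:(1,1)->S->(2,1)
  grid max=3 at (2,1)
Step 2: ant0:(0,0)->E->(0,1) | ant1:(2,1)->S->(3,1)
  grid max=3 at (3,1)
Step 3: ant0:(0,1)->E->(0,2) | ant1:(3,1)->N->(2,1)
  grid max=3 at (2,1)
Step 4: ant0:(0,2)->E->(0,3) | ant1:(2,1)->S->(3,1)
  grid max=3 at (3,1)
Step 5: ant0:(0,3)->S->(1,3) | ant1:(3,1)->N->(2,1)
  grid max=3 at (2,1)
Final grid:
  0 0 0 0
  0 0 0 1
  0 3 0 0
  0 2 0 0
  0 0 0 0
Max pheromone 3 at (2,1)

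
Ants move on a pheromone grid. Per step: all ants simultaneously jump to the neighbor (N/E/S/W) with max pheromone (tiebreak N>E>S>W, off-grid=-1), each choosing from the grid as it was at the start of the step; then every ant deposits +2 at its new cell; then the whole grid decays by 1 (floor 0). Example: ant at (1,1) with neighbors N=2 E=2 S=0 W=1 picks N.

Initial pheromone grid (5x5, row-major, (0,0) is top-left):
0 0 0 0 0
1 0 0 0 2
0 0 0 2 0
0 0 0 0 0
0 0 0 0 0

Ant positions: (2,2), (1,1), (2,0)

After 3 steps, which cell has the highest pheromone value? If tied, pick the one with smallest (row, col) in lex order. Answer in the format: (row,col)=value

Step 1: ant0:(2,2)->E->(2,3) | ant1:(1,1)->W->(1,0) | ant2:(2,0)->N->(1,0)
  grid max=4 at (1,0)
Step 2: ant0:(2,3)->N->(1,3) | ant1:(1,0)->N->(0,0) | ant2:(1,0)->N->(0,0)
  grid max=3 at (0,0)
Step 3: ant0:(1,3)->S->(2,3) | ant1:(0,0)->S->(1,0) | ant2:(0,0)->S->(1,0)
  grid max=6 at (1,0)
Final grid:
  2 0 0 0 0
  6 0 0 0 0
  0 0 0 3 0
  0 0 0 0 0
  0 0 0 0 0
Max pheromone 6 at (1,0)

Answer: (1,0)=6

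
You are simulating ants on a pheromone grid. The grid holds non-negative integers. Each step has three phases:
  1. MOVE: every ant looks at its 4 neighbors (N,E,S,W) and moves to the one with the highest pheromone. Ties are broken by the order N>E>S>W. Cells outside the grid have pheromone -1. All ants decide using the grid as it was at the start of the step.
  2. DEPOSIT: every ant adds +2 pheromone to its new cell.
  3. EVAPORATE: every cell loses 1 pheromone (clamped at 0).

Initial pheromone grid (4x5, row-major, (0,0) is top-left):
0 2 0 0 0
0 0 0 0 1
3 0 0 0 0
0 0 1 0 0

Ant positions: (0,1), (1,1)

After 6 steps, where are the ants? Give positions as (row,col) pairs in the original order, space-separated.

Step 1: ant0:(0,1)->E->(0,2) | ant1:(1,1)->N->(0,1)
  grid max=3 at (0,1)
Step 2: ant0:(0,2)->W->(0,1) | ant1:(0,1)->E->(0,2)
  grid max=4 at (0,1)
Step 3: ant0:(0,1)->E->(0,2) | ant1:(0,2)->W->(0,1)
  grid max=5 at (0,1)
Step 4: ant0:(0,2)->W->(0,1) | ant1:(0,1)->E->(0,2)
  grid max=6 at (0,1)
Step 5: ant0:(0,1)->E->(0,2) | ant1:(0,2)->W->(0,1)
  grid max=7 at (0,1)
Step 6: ant0:(0,2)->W->(0,1) | ant1:(0,1)->E->(0,2)
  grid max=8 at (0,1)

(0,1) (0,2)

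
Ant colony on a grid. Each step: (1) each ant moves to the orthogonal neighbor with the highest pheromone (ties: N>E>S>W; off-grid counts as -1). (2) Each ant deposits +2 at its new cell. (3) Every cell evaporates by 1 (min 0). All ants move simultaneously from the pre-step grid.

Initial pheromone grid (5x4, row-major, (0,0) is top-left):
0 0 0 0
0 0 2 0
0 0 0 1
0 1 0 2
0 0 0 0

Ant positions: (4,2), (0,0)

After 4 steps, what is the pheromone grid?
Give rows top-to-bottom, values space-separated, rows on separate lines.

After step 1: ants at (3,2),(0,1)
  0 1 0 0
  0 0 1 0
  0 0 0 0
  0 0 1 1
  0 0 0 0
After step 2: ants at (3,3),(0,2)
  0 0 1 0
  0 0 0 0
  0 0 0 0
  0 0 0 2
  0 0 0 0
After step 3: ants at (2,3),(0,3)
  0 0 0 1
  0 0 0 0
  0 0 0 1
  0 0 0 1
  0 0 0 0
After step 4: ants at (3,3),(1,3)
  0 0 0 0
  0 0 0 1
  0 0 0 0
  0 0 0 2
  0 0 0 0

0 0 0 0
0 0 0 1
0 0 0 0
0 0 0 2
0 0 0 0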